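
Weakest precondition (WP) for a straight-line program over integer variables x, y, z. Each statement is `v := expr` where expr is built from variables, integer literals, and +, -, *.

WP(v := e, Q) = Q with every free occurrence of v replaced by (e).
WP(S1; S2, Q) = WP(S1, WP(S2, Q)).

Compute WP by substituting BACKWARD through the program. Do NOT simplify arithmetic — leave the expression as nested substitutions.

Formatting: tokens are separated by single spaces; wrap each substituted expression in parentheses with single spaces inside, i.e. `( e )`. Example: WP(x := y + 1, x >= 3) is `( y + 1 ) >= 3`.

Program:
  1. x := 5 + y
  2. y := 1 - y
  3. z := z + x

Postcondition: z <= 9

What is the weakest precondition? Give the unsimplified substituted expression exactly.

post: z <= 9
stmt 3: z := z + x  -- replace 1 occurrence(s) of z with (z + x)
  => ( z + x ) <= 9
stmt 2: y := 1 - y  -- replace 0 occurrence(s) of y with (1 - y)
  => ( z + x ) <= 9
stmt 1: x := 5 + y  -- replace 1 occurrence(s) of x with (5 + y)
  => ( z + ( 5 + y ) ) <= 9

Answer: ( z + ( 5 + y ) ) <= 9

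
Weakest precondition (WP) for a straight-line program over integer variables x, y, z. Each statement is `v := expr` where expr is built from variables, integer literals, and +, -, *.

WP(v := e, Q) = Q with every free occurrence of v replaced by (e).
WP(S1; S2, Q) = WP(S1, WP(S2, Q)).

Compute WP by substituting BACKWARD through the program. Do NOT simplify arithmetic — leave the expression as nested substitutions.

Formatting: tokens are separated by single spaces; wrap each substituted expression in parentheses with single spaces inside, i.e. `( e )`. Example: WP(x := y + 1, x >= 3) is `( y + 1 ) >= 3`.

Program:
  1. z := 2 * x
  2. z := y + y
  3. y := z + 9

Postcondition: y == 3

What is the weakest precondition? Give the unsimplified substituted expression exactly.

post: y == 3
stmt 3: y := z + 9  -- replace 1 occurrence(s) of y with (z + 9)
  => ( z + 9 ) == 3
stmt 2: z := y + y  -- replace 1 occurrence(s) of z with (y + y)
  => ( ( y + y ) + 9 ) == 3
stmt 1: z := 2 * x  -- replace 0 occurrence(s) of z with (2 * x)
  => ( ( y + y ) + 9 ) == 3

Answer: ( ( y + y ) + 9 ) == 3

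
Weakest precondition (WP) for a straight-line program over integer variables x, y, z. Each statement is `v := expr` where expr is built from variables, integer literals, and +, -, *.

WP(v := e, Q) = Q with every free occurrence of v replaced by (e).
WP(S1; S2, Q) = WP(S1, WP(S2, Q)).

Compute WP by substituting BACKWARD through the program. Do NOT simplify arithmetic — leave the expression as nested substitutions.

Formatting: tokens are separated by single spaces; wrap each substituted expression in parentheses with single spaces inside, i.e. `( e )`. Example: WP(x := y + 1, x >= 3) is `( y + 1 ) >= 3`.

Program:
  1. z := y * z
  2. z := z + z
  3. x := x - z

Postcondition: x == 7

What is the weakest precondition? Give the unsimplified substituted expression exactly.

Answer: ( x - ( ( y * z ) + ( y * z ) ) ) == 7

Derivation:
post: x == 7
stmt 3: x := x - z  -- replace 1 occurrence(s) of x with (x - z)
  => ( x - z ) == 7
stmt 2: z := z + z  -- replace 1 occurrence(s) of z with (z + z)
  => ( x - ( z + z ) ) == 7
stmt 1: z := y * z  -- replace 2 occurrence(s) of z with (y * z)
  => ( x - ( ( y * z ) + ( y * z ) ) ) == 7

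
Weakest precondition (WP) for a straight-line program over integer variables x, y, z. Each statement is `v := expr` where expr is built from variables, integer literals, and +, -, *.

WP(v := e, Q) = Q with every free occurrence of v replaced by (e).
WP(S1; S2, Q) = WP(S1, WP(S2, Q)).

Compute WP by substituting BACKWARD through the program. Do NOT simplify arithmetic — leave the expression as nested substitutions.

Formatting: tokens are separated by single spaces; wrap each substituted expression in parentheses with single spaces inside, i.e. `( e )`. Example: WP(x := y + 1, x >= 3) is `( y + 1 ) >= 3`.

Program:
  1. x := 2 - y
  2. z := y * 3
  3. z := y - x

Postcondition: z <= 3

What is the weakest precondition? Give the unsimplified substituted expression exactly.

Answer: ( y - ( 2 - y ) ) <= 3

Derivation:
post: z <= 3
stmt 3: z := y - x  -- replace 1 occurrence(s) of z with (y - x)
  => ( y - x ) <= 3
stmt 2: z := y * 3  -- replace 0 occurrence(s) of z with (y * 3)
  => ( y - x ) <= 3
stmt 1: x := 2 - y  -- replace 1 occurrence(s) of x with (2 - y)
  => ( y - ( 2 - y ) ) <= 3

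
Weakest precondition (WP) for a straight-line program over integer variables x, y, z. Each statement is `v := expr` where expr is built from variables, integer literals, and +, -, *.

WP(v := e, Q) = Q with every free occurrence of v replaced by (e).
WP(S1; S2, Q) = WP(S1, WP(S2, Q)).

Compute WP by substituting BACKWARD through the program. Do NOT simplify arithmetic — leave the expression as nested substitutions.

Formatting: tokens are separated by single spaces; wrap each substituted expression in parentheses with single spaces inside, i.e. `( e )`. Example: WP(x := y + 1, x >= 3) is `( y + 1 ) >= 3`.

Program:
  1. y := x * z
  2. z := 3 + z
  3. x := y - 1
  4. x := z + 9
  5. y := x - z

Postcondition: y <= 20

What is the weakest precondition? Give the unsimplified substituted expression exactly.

Answer: ( ( ( 3 + z ) + 9 ) - ( 3 + z ) ) <= 20

Derivation:
post: y <= 20
stmt 5: y := x - z  -- replace 1 occurrence(s) of y with (x - z)
  => ( x - z ) <= 20
stmt 4: x := z + 9  -- replace 1 occurrence(s) of x with (z + 9)
  => ( ( z + 9 ) - z ) <= 20
stmt 3: x := y - 1  -- replace 0 occurrence(s) of x with (y - 1)
  => ( ( z + 9 ) - z ) <= 20
stmt 2: z := 3 + z  -- replace 2 occurrence(s) of z with (3 + z)
  => ( ( ( 3 + z ) + 9 ) - ( 3 + z ) ) <= 20
stmt 1: y := x * z  -- replace 0 occurrence(s) of y with (x * z)
  => ( ( ( 3 + z ) + 9 ) - ( 3 + z ) ) <= 20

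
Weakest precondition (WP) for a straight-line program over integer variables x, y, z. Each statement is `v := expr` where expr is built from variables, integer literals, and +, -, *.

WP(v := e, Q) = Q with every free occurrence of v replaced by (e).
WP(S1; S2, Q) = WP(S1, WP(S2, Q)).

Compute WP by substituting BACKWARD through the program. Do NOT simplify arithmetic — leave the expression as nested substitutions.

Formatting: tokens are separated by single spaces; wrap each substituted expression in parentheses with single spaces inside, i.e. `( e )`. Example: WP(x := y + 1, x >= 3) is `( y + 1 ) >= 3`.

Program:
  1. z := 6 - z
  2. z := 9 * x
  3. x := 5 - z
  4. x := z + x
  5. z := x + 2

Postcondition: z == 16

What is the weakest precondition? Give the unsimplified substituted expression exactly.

Answer: ( ( ( 9 * x ) + ( 5 - ( 9 * x ) ) ) + 2 ) == 16

Derivation:
post: z == 16
stmt 5: z := x + 2  -- replace 1 occurrence(s) of z with (x + 2)
  => ( x + 2 ) == 16
stmt 4: x := z + x  -- replace 1 occurrence(s) of x with (z + x)
  => ( ( z + x ) + 2 ) == 16
stmt 3: x := 5 - z  -- replace 1 occurrence(s) of x with (5 - z)
  => ( ( z + ( 5 - z ) ) + 2 ) == 16
stmt 2: z := 9 * x  -- replace 2 occurrence(s) of z with (9 * x)
  => ( ( ( 9 * x ) + ( 5 - ( 9 * x ) ) ) + 2 ) == 16
stmt 1: z := 6 - z  -- replace 0 occurrence(s) of z with (6 - z)
  => ( ( ( 9 * x ) + ( 5 - ( 9 * x ) ) ) + 2 ) == 16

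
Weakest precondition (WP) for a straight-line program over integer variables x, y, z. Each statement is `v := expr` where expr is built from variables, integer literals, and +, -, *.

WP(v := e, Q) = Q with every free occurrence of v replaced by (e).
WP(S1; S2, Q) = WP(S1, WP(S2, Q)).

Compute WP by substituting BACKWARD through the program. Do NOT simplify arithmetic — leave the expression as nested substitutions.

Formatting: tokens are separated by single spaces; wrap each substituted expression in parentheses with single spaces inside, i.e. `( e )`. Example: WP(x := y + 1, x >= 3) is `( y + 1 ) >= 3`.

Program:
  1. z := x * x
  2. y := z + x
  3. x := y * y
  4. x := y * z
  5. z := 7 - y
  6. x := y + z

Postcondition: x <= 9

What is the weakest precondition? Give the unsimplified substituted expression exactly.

post: x <= 9
stmt 6: x := y + z  -- replace 1 occurrence(s) of x with (y + z)
  => ( y + z ) <= 9
stmt 5: z := 7 - y  -- replace 1 occurrence(s) of z with (7 - y)
  => ( y + ( 7 - y ) ) <= 9
stmt 4: x := y * z  -- replace 0 occurrence(s) of x with (y * z)
  => ( y + ( 7 - y ) ) <= 9
stmt 3: x := y * y  -- replace 0 occurrence(s) of x with (y * y)
  => ( y + ( 7 - y ) ) <= 9
stmt 2: y := z + x  -- replace 2 occurrence(s) of y with (z + x)
  => ( ( z + x ) + ( 7 - ( z + x ) ) ) <= 9
stmt 1: z := x * x  -- replace 2 occurrence(s) of z with (x * x)
  => ( ( ( x * x ) + x ) + ( 7 - ( ( x * x ) + x ) ) ) <= 9

Answer: ( ( ( x * x ) + x ) + ( 7 - ( ( x * x ) + x ) ) ) <= 9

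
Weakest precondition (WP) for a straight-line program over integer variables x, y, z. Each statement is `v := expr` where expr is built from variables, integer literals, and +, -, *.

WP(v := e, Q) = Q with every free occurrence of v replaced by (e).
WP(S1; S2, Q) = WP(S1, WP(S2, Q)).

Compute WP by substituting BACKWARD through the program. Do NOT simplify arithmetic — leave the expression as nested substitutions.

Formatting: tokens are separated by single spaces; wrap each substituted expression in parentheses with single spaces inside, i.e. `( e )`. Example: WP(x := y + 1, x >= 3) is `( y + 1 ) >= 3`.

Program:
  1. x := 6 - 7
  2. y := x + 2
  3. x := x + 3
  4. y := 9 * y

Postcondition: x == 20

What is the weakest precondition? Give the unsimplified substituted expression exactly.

post: x == 20
stmt 4: y := 9 * y  -- replace 0 occurrence(s) of y with (9 * y)
  => x == 20
stmt 3: x := x + 3  -- replace 1 occurrence(s) of x with (x + 3)
  => ( x + 3 ) == 20
stmt 2: y := x + 2  -- replace 0 occurrence(s) of y with (x + 2)
  => ( x + 3 ) == 20
stmt 1: x := 6 - 7  -- replace 1 occurrence(s) of x with (6 - 7)
  => ( ( 6 - 7 ) + 3 ) == 20

Answer: ( ( 6 - 7 ) + 3 ) == 20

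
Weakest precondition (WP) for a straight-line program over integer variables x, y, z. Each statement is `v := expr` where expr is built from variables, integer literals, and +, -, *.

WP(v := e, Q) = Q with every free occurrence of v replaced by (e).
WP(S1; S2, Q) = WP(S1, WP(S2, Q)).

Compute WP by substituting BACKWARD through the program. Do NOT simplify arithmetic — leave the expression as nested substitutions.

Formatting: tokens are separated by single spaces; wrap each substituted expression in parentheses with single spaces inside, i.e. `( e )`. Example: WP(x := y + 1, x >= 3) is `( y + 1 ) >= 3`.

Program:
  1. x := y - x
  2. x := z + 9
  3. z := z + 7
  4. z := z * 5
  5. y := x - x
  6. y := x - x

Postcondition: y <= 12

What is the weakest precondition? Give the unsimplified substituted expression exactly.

post: y <= 12
stmt 6: y := x - x  -- replace 1 occurrence(s) of y with (x - x)
  => ( x - x ) <= 12
stmt 5: y := x - x  -- replace 0 occurrence(s) of y with (x - x)
  => ( x - x ) <= 12
stmt 4: z := z * 5  -- replace 0 occurrence(s) of z with (z * 5)
  => ( x - x ) <= 12
stmt 3: z := z + 7  -- replace 0 occurrence(s) of z with (z + 7)
  => ( x - x ) <= 12
stmt 2: x := z + 9  -- replace 2 occurrence(s) of x with (z + 9)
  => ( ( z + 9 ) - ( z + 9 ) ) <= 12
stmt 1: x := y - x  -- replace 0 occurrence(s) of x with (y - x)
  => ( ( z + 9 ) - ( z + 9 ) ) <= 12

Answer: ( ( z + 9 ) - ( z + 9 ) ) <= 12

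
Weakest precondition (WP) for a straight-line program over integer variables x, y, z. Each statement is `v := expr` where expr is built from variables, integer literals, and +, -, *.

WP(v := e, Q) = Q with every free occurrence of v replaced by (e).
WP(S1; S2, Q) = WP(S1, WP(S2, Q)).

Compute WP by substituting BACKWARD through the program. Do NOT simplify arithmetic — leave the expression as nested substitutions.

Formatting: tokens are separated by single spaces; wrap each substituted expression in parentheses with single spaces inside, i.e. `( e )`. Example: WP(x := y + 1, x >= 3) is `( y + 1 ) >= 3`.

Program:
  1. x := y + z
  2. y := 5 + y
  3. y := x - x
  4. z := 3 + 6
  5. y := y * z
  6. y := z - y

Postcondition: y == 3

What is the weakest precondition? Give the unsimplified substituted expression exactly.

post: y == 3
stmt 6: y := z - y  -- replace 1 occurrence(s) of y with (z - y)
  => ( z - y ) == 3
stmt 5: y := y * z  -- replace 1 occurrence(s) of y with (y * z)
  => ( z - ( y * z ) ) == 3
stmt 4: z := 3 + 6  -- replace 2 occurrence(s) of z with (3 + 6)
  => ( ( 3 + 6 ) - ( y * ( 3 + 6 ) ) ) == 3
stmt 3: y := x - x  -- replace 1 occurrence(s) of y with (x - x)
  => ( ( 3 + 6 ) - ( ( x - x ) * ( 3 + 6 ) ) ) == 3
stmt 2: y := 5 + y  -- replace 0 occurrence(s) of y with (5 + y)
  => ( ( 3 + 6 ) - ( ( x - x ) * ( 3 + 6 ) ) ) == 3
stmt 1: x := y + z  -- replace 2 occurrence(s) of x with (y + z)
  => ( ( 3 + 6 ) - ( ( ( y + z ) - ( y + z ) ) * ( 3 + 6 ) ) ) == 3

Answer: ( ( 3 + 6 ) - ( ( ( y + z ) - ( y + z ) ) * ( 3 + 6 ) ) ) == 3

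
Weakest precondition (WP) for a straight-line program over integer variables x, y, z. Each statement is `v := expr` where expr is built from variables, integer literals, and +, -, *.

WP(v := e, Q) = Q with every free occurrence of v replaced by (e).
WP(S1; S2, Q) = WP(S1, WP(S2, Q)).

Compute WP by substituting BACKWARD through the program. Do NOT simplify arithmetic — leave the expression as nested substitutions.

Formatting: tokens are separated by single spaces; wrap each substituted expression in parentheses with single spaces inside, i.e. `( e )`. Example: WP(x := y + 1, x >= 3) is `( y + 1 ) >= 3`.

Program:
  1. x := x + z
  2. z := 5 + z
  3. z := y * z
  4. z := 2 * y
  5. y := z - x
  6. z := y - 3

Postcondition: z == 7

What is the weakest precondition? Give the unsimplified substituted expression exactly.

post: z == 7
stmt 6: z := y - 3  -- replace 1 occurrence(s) of z with (y - 3)
  => ( y - 3 ) == 7
stmt 5: y := z - x  -- replace 1 occurrence(s) of y with (z - x)
  => ( ( z - x ) - 3 ) == 7
stmt 4: z := 2 * y  -- replace 1 occurrence(s) of z with (2 * y)
  => ( ( ( 2 * y ) - x ) - 3 ) == 7
stmt 3: z := y * z  -- replace 0 occurrence(s) of z with (y * z)
  => ( ( ( 2 * y ) - x ) - 3 ) == 7
stmt 2: z := 5 + z  -- replace 0 occurrence(s) of z with (5 + z)
  => ( ( ( 2 * y ) - x ) - 3 ) == 7
stmt 1: x := x + z  -- replace 1 occurrence(s) of x with (x + z)
  => ( ( ( 2 * y ) - ( x + z ) ) - 3 ) == 7

Answer: ( ( ( 2 * y ) - ( x + z ) ) - 3 ) == 7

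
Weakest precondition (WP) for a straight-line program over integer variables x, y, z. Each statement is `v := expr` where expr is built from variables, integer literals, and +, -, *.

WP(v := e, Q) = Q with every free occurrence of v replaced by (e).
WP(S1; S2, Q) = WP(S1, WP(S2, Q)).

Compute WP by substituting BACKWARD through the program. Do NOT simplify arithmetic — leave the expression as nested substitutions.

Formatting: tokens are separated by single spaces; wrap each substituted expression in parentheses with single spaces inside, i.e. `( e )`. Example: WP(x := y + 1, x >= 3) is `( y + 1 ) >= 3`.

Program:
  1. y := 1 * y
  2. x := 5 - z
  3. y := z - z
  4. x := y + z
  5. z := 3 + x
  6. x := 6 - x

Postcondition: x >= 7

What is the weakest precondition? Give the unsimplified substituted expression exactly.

post: x >= 7
stmt 6: x := 6 - x  -- replace 1 occurrence(s) of x with (6 - x)
  => ( 6 - x ) >= 7
stmt 5: z := 3 + x  -- replace 0 occurrence(s) of z with (3 + x)
  => ( 6 - x ) >= 7
stmt 4: x := y + z  -- replace 1 occurrence(s) of x with (y + z)
  => ( 6 - ( y + z ) ) >= 7
stmt 3: y := z - z  -- replace 1 occurrence(s) of y with (z - z)
  => ( 6 - ( ( z - z ) + z ) ) >= 7
stmt 2: x := 5 - z  -- replace 0 occurrence(s) of x with (5 - z)
  => ( 6 - ( ( z - z ) + z ) ) >= 7
stmt 1: y := 1 * y  -- replace 0 occurrence(s) of y with (1 * y)
  => ( 6 - ( ( z - z ) + z ) ) >= 7

Answer: ( 6 - ( ( z - z ) + z ) ) >= 7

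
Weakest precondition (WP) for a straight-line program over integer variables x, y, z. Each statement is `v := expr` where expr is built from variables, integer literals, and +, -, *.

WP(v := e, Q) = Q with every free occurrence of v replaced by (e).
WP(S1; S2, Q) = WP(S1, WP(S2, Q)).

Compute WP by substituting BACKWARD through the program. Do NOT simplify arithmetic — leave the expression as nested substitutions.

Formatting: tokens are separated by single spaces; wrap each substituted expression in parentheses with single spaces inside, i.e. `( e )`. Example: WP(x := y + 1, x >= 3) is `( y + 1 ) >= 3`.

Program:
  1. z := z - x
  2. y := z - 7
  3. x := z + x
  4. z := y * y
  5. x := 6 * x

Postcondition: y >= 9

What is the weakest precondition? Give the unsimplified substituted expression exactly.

post: y >= 9
stmt 5: x := 6 * x  -- replace 0 occurrence(s) of x with (6 * x)
  => y >= 9
stmt 4: z := y * y  -- replace 0 occurrence(s) of z with (y * y)
  => y >= 9
stmt 3: x := z + x  -- replace 0 occurrence(s) of x with (z + x)
  => y >= 9
stmt 2: y := z - 7  -- replace 1 occurrence(s) of y with (z - 7)
  => ( z - 7 ) >= 9
stmt 1: z := z - x  -- replace 1 occurrence(s) of z with (z - x)
  => ( ( z - x ) - 7 ) >= 9

Answer: ( ( z - x ) - 7 ) >= 9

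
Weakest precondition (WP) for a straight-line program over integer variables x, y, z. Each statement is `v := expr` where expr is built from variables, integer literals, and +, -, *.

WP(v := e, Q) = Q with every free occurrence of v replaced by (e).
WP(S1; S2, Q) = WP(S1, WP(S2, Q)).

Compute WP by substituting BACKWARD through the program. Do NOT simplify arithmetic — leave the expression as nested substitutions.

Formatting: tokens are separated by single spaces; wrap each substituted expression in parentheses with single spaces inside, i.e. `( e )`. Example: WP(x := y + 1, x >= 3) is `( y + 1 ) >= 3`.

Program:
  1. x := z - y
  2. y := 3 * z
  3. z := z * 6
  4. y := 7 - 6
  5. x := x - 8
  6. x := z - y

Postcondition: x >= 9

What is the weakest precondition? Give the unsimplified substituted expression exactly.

Answer: ( ( z * 6 ) - ( 7 - 6 ) ) >= 9

Derivation:
post: x >= 9
stmt 6: x := z - y  -- replace 1 occurrence(s) of x with (z - y)
  => ( z - y ) >= 9
stmt 5: x := x - 8  -- replace 0 occurrence(s) of x with (x - 8)
  => ( z - y ) >= 9
stmt 4: y := 7 - 6  -- replace 1 occurrence(s) of y with (7 - 6)
  => ( z - ( 7 - 6 ) ) >= 9
stmt 3: z := z * 6  -- replace 1 occurrence(s) of z with (z * 6)
  => ( ( z * 6 ) - ( 7 - 6 ) ) >= 9
stmt 2: y := 3 * z  -- replace 0 occurrence(s) of y with (3 * z)
  => ( ( z * 6 ) - ( 7 - 6 ) ) >= 9
stmt 1: x := z - y  -- replace 0 occurrence(s) of x with (z - y)
  => ( ( z * 6 ) - ( 7 - 6 ) ) >= 9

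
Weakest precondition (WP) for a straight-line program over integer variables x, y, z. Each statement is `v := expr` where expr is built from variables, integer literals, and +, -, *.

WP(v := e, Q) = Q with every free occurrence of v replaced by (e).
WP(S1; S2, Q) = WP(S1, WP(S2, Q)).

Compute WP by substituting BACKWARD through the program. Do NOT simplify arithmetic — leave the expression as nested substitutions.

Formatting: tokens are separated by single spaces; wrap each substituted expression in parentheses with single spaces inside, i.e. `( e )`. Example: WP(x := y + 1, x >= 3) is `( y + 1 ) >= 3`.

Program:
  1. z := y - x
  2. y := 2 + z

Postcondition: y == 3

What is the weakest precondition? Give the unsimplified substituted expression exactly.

post: y == 3
stmt 2: y := 2 + z  -- replace 1 occurrence(s) of y with (2 + z)
  => ( 2 + z ) == 3
stmt 1: z := y - x  -- replace 1 occurrence(s) of z with (y - x)
  => ( 2 + ( y - x ) ) == 3

Answer: ( 2 + ( y - x ) ) == 3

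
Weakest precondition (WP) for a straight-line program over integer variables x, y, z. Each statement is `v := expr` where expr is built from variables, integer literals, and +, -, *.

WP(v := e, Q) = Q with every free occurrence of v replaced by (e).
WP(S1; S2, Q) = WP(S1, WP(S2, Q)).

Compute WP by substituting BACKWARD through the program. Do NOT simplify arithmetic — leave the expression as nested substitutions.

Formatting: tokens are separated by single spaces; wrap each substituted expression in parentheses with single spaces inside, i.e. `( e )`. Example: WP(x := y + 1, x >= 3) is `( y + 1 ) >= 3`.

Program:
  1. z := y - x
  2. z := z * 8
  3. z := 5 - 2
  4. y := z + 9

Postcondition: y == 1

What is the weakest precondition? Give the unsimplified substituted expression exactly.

Answer: ( ( 5 - 2 ) + 9 ) == 1

Derivation:
post: y == 1
stmt 4: y := z + 9  -- replace 1 occurrence(s) of y with (z + 9)
  => ( z + 9 ) == 1
stmt 3: z := 5 - 2  -- replace 1 occurrence(s) of z with (5 - 2)
  => ( ( 5 - 2 ) + 9 ) == 1
stmt 2: z := z * 8  -- replace 0 occurrence(s) of z with (z * 8)
  => ( ( 5 - 2 ) + 9 ) == 1
stmt 1: z := y - x  -- replace 0 occurrence(s) of z with (y - x)
  => ( ( 5 - 2 ) + 9 ) == 1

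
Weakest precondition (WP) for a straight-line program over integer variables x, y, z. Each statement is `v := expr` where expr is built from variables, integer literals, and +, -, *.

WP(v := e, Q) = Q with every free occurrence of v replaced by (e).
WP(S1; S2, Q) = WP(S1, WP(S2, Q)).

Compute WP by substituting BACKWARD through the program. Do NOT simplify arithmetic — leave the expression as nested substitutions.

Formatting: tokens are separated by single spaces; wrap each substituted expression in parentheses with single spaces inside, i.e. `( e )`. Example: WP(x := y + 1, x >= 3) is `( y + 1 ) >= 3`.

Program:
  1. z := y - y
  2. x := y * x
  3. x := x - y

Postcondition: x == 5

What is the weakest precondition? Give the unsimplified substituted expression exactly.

post: x == 5
stmt 3: x := x - y  -- replace 1 occurrence(s) of x with (x - y)
  => ( x - y ) == 5
stmt 2: x := y * x  -- replace 1 occurrence(s) of x with (y * x)
  => ( ( y * x ) - y ) == 5
stmt 1: z := y - y  -- replace 0 occurrence(s) of z with (y - y)
  => ( ( y * x ) - y ) == 5

Answer: ( ( y * x ) - y ) == 5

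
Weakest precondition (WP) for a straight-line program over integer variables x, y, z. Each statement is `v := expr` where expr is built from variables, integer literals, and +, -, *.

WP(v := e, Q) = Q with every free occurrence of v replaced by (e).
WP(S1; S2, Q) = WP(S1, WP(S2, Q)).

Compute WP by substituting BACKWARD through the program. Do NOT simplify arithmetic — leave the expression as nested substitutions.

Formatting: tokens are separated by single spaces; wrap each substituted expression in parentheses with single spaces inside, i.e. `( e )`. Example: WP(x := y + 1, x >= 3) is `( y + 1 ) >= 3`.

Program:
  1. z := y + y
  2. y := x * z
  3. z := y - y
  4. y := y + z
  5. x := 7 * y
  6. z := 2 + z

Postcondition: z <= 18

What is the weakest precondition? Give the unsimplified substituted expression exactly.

Answer: ( 2 + ( ( x * ( y + y ) ) - ( x * ( y + y ) ) ) ) <= 18

Derivation:
post: z <= 18
stmt 6: z := 2 + z  -- replace 1 occurrence(s) of z with (2 + z)
  => ( 2 + z ) <= 18
stmt 5: x := 7 * y  -- replace 0 occurrence(s) of x with (7 * y)
  => ( 2 + z ) <= 18
stmt 4: y := y + z  -- replace 0 occurrence(s) of y with (y + z)
  => ( 2 + z ) <= 18
stmt 3: z := y - y  -- replace 1 occurrence(s) of z with (y - y)
  => ( 2 + ( y - y ) ) <= 18
stmt 2: y := x * z  -- replace 2 occurrence(s) of y with (x * z)
  => ( 2 + ( ( x * z ) - ( x * z ) ) ) <= 18
stmt 1: z := y + y  -- replace 2 occurrence(s) of z with (y + y)
  => ( 2 + ( ( x * ( y + y ) ) - ( x * ( y + y ) ) ) ) <= 18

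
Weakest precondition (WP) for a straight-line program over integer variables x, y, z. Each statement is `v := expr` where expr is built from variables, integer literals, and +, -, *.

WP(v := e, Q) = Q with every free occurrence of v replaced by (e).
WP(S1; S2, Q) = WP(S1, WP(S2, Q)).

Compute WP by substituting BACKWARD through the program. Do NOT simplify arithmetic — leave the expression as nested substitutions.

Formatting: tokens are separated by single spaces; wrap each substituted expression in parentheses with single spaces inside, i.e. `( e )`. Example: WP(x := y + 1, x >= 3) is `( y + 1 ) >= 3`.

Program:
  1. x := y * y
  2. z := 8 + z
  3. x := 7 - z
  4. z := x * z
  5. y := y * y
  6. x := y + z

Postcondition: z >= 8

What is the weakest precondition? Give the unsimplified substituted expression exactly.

Answer: ( ( 7 - ( 8 + z ) ) * ( 8 + z ) ) >= 8

Derivation:
post: z >= 8
stmt 6: x := y + z  -- replace 0 occurrence(s) of x with (y + z)
  => z >= 8
stmt 5: y := y * y  -- replace 0 occurrence(s) of y with (y * y)
  => z >= 8
stmt 4: z := x * z  -- replace 1 occurrence(s) of z with (x * z)
  => ( x * z ) >= 8
stmt 3: x := 7 - z  -- replace 1 occurrence(s) of x with (7 - z)
  => ( ( 7 - z ) * z ) >= 8
stmt 2: z := 8 + z  -- replace 2 occurrence(s) of z with (8 + z)
  => ( ( 7 - ( 8 + z ) ) * ( 8 + z ) ) >= 8
stmt 1: x := y * y  -- replace 0 occurrence(s) of x with (y * y)
  => ( ( 7 - ( 8 + z ) ) * ( 8 + z ) ) >= 8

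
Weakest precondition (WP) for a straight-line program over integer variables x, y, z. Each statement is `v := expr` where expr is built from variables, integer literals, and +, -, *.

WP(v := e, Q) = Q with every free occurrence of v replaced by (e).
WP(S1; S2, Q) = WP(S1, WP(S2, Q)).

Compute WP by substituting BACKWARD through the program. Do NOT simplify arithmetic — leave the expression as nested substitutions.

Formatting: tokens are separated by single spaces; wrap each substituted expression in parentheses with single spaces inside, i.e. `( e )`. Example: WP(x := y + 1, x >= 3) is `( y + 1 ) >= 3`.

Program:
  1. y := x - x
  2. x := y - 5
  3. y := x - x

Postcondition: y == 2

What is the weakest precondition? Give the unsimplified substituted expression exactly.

post: y == 2
stmt 3: y := x - x  -- replace 1 occurrence(s) of y with (x - x)
  => ( x - x ) == 2
stmt 2: x := y - 5  -- replace 2 occurrence(s) of x with (y - 5)
  => ( ( y - 5 ) - ( y - 5 ) ) == 2
stmt 1: y := x - x  -- replace 2 occurrence(s) of y with (x - x)
  => ( ( ( x - x ) - 5 ) - ( ( x - x ) - 5 ) ) == 2

Answer: ( ( ( x - x ) - 5 ) - ( ( x - x ) - 5 ) ) == 2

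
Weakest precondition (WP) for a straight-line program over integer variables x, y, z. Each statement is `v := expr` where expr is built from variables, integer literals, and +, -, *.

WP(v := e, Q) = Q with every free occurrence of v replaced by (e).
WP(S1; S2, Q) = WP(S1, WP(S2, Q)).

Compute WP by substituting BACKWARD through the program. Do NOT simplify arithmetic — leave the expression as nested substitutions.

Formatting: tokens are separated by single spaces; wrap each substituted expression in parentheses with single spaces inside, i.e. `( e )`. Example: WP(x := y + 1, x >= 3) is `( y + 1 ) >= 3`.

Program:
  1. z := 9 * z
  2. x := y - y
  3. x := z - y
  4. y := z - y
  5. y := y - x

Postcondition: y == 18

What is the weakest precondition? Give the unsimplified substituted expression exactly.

Answer: ( ( ( 9 * z ) - y ) - ( ( 9 * z ) - y ) ) == 18

Derivation:
post: y == 18
stmt 5: y := y - x  -- replace 1 occurrence(s) of y with (y - x)
  => ( y - x ) == 18
stmt 4: y := z - y  -- replace 1 occurrence(s) of y with (z - y)
  => ( ( z - y ) - x ) == 18
stmt 3: x := z - y  -- replace 1 occurrence(s) of x with (z - y)
  => ( ( z - y ) - ( z - y ) ) == 18
stmt 2: x := y - y  -- replace 0 occurrence(s) of x with (y - y)
  => ( ( z - y ) - ( z - y ) ) == 18
stmt 1: z := 9 * z  -- replace 2 occurrence(s) of z with (9 * z)
  => ( ( ( 9 * z ) - y ) - ( ( 9 * z ) - y ) ) == 18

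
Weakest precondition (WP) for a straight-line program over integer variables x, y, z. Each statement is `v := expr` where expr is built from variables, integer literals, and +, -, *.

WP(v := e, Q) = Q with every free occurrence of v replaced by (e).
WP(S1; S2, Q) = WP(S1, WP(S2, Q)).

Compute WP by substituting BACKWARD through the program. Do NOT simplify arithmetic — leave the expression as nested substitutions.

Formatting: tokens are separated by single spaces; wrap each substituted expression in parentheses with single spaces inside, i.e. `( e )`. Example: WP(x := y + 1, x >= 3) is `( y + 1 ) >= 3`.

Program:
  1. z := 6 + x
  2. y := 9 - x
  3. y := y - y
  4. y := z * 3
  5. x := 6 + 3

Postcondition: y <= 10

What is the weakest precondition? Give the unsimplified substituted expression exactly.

post: y <= 10
stmt 5: x := 6 + 3  -- replace 0 occurrence(s) of x with (6 + 3)
  => y <= 10
stmt 4: y := z * 3  -- replace 1 occurrence(s) of y with (z * 3)
  => ( z * 3 ) <= 10
stmt 3: y := y - y  -- replace 0 occurrence(s) of y with (y - y)
  => ( z * 3 ) <= 10
stmt 2: y := 9 - x  -- replace 0 occurrence(s) of y with (9 - x)
  => ( z * 3 ) <= 10
stmt 1: z := 6 + x  -- replace 1 occurrence(s) of z with (6 + x)
  => ( ( 6 + x ) * 3 ) <= 10

Answer: ( ( 6 + x ) * 3 ) <= 10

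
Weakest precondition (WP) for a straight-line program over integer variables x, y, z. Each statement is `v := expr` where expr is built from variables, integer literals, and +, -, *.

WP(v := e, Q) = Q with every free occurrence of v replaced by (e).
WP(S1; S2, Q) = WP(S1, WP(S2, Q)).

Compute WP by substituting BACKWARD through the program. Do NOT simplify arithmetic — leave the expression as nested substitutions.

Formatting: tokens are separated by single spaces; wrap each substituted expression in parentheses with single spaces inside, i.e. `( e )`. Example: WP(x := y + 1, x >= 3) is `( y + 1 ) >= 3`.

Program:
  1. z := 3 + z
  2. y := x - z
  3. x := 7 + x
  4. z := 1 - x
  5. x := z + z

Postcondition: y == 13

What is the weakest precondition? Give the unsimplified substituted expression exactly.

post: y == 13
stmt 5: x := z + z  -- replace 0 occurrence(s) of x with (z + z)
  => y == 13
stmt 4: z := 1 - x  -- replace 0 occurrence(s) of z with (1 - x)
  => y == 13
stmt 3: x := 7 + x  -- replace 0 occurrence(s) of x with (7 + x)
  => y == 13
stmt 2: y := x - z  -- replace 1 occurrence(s) of y with (x - z)
  => ( x - z ) == 13
stmt 1: z := 3 + z  -- replace 1 occurrence(s) of z with (3 + z)
  => ( x - ( 3 + z ) ) == 13

Answer: ( x - ( 3 + z ) ) == 13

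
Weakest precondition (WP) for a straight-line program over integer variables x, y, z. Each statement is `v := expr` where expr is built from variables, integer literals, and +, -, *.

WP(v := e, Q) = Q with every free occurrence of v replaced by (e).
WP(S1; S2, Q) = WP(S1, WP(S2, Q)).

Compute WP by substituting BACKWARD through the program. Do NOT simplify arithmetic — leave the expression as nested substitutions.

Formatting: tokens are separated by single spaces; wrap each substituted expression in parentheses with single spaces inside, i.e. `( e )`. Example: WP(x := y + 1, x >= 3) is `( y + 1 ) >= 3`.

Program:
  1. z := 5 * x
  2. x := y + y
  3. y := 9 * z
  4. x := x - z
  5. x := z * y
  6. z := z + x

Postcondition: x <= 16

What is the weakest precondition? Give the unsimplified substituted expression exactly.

Answer: ( ( 5 * x ) * ( 9 * ( 5 * x ) ) ) <= 16

Derivation:
post: x <= 16
stmt 6: z := z + x  -- replace 0 occurrence(s) of z with (z + x)
  => x <= 16
stmt 5: x := z * y  -- replace 1 occurrence(s) of x with (z * y)
  => ( z * y ) <= 16
stmt 4: x := x - z  -- replace 0 occurrence(s) of x with (x - z)
  => ( z * y ) <= 16
stmt 3: y := 9 * z  -- replace 1 occurrence(s) of y with (9 * z)
  => ( z * ( 9 * z ) ) <= 16
stmt 2: x := y + y  -- replace 0 occurrence(s) of x with (y + y)
  => ( z * ( 9 * z ) ) <= 16
stmt 1: z := 5 * x  -- replace 2 occurrence(s) of z with (5 * x)
  => ( ( 5 * x ) * ( 9 * ( 5 * x ) ) ) <= 16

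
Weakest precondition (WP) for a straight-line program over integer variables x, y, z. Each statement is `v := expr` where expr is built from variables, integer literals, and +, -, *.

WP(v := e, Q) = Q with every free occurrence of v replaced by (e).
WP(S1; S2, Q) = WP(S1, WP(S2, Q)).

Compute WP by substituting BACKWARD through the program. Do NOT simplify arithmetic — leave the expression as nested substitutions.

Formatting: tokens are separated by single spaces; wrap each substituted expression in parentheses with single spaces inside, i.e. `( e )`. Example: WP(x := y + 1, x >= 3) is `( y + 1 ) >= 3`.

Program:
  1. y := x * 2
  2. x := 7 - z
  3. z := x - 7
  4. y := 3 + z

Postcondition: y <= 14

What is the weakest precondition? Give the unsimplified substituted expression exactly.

Answer: ( 3 + ( ( 7 - z ) - 7 ) ) <= 14

Derivation:
post: y <= 14
stmt 4: y := 3 + z  -- replace 1 occurrence(s) of y with (3 + z)
  => ( 3 + z ) <= 14
stmt 3: z := x - 7  -- replace 1 occurrence(s) of z with (x - 7)
  => ( 3 + ( x - 7 ) ) <= 14
stmt 2: x := 7 - z  -- replace 1 occurrence(s) of x with (7 - z)
  => ( 3 + ( ( 7 - z ) - 7 ) ) <= 14
stmt 1: y := x * 2  -- replace 0 occurrence(s) of y with (x * 2)
  => ( 3 + ( ( 7 - z ) - 7 ) ) <= 14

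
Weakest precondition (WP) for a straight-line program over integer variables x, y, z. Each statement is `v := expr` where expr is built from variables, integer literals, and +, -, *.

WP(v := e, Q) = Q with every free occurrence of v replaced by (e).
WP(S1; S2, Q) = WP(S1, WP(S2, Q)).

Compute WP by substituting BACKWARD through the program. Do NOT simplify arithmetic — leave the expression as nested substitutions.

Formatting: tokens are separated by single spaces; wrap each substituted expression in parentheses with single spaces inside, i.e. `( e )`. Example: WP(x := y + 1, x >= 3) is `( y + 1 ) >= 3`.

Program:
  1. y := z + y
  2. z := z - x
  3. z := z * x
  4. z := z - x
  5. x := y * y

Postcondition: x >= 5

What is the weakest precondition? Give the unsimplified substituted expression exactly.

Answer: ( ( z + y ) * ( z + y ) ) >= 5

Derivation:
post: x >= 5
stmt 5: x := y * y  -- replace 1 occurrence(s) of x with (y * y)
  => ( y * y ) >= 5
stmt 4: z := z - x  -- replace 0 occurrence(s) of z with (z - x)
  => ( y * y ) >= 5
stmt 3: z := z * x  -- replace 0 occurrence(s) of z with (z * x)
  => ( y * y ) >= 5
stmt 2: z := z - x  -- replace 0 occurrence(s) of z with (z - x)
  => ( y * y ) >= 5
stmt 1: y := z + y  -- replace 2 occurrence(s) of y with (z + y)
  => ( ( z + y ) * ( z + y ) ) >= 5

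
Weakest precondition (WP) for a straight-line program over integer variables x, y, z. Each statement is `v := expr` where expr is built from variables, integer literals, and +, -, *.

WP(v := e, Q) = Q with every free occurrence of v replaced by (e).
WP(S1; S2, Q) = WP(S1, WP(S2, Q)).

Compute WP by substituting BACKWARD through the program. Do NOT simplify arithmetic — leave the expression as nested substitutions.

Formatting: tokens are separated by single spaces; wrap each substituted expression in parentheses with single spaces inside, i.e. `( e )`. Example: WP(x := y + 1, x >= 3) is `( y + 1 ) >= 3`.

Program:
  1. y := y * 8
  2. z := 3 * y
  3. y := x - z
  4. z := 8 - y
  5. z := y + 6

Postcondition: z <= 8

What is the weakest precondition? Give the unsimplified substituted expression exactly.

post: z <= 8
stmt 5: z := y + 6  -- replace 1 occurrence(s) of z with (y + 6)
  => ( y + 6 ) <= 8
stmt 4: z := 8 - y  -- replace 0 occurrence(s) of z with (8 - y)
  => ( y + 6 ) <= 8
stmt 3: y := x - z  -- replace 1 occurrence(s) of y with (x - z)
  => ( ( x - z ) + 6 ) <= 8
stmt 2: z := 3 * y  -- replace 1 occurrence(s) of z with (3 * y)
  => ( ( x - ( 3 * y ) ) + 6 ) <= 8
stmt 1: y := y * 8  -- replace 1 occurrence(s) of y with (y * 8)
  => ( ( x - ( 3 * ( y * 8 ) ) ) + 6 ) <= 8

Answer: ( ( x - ( 3 * ( y * 8 ) ) ) + 6 ) <= 8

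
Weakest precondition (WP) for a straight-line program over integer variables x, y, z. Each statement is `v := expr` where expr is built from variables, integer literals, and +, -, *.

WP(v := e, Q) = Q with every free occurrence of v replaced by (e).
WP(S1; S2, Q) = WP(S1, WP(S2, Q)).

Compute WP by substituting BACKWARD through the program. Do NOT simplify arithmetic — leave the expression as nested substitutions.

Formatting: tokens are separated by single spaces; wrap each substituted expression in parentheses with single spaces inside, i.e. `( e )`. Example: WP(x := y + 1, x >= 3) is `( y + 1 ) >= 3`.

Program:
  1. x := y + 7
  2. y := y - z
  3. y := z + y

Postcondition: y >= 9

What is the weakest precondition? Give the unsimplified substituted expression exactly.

Answer: ( z + ( y - z ) ) >= 9

Derivation:
post: y >= 9
stmt 3: y := z + y  -- replace 1 occurrence(s) of y with (z + y)
  => ( z + y ) >= 9
stmt 2: y := y - z  -- replace 1 occurrence(s) of y with (y - z)
  => ( z + ( y - z ) ) >= 9
stmt 1: x := y + 7  -- replace 0 occurrence(s) of x with (y + 7)
  => ( z + ( y - z ) ) >= 9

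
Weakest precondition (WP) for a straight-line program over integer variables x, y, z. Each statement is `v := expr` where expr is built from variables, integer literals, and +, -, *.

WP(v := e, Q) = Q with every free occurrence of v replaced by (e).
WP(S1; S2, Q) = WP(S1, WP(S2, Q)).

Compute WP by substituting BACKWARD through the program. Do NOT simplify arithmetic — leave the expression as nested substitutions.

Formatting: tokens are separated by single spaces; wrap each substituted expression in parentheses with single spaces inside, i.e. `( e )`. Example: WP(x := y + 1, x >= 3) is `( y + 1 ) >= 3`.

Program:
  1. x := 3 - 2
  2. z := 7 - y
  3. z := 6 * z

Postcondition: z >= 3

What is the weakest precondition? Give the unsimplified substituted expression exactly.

post: z >= 3
stmt 3: z := 6 * z  -- replace 1 occurrence(s) of z with (6 * z)
  => ( 6 * z ) >= 3
stmt 2: z := 7 - y  -- replace 1 occurrence(s) of z with (7 - y)
  => ( 6 * ( 7 - y ) ) >= 3
stmt 1: x := 3 - 2  -- replace 0 occurrence(s) of x with (3 - 2)
  => ( 6 * ( 7 - y ) ) >= 3

Answer: ( 6 * ( 7 - y ) ) >= 3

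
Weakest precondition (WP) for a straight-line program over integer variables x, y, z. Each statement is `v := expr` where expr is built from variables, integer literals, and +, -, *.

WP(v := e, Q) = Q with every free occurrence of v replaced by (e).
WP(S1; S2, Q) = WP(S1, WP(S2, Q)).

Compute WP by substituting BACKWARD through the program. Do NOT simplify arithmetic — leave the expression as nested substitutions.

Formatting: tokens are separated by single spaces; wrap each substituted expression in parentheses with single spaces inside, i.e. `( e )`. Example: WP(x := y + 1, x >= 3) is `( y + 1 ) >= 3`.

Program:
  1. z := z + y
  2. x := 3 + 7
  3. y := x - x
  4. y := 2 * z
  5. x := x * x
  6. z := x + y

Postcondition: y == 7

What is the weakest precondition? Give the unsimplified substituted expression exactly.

post: y == 7
stmt 6: z := x + y  -- replace 0 occurrence(s) of z with (x + y)
  => y == 7
stmt 5: x := x * x  -- replace 0 occurrence(s) of x with (x * x)
  => y == 7
stmt 4: y := 2 * z  -- replace 1 occurrence(s) of y with (2 * z)
  => ( 2 * z ) == 7
stmt 3: y := x - x  -- replace 0 occurrence(s) of y with (x - x)
  => ( 2 * z ) == 7
stmt 2: x := 3 + 7  -- replace 0 occurrence(s) of x with (3 + 7)
  => ( 2 * z ) == 7
stmt 1: z := z + y  -- replace 1 occurrence(s) of z with (z + y)
  => ( 2 * ( z + y ) ) == 7

Answer: ( 2 * ( z + y ) ) == 7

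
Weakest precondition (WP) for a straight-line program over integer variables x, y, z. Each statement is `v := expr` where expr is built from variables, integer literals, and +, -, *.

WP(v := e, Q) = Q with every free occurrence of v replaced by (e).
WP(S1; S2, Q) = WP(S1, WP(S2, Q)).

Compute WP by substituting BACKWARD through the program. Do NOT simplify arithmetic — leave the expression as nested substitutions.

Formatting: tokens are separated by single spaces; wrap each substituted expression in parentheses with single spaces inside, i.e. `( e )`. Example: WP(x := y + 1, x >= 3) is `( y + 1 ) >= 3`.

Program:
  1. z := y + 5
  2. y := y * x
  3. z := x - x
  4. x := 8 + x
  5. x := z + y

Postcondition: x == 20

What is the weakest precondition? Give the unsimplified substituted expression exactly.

Answer: ( ( x - x ) + ( y * x ) ) == 20

Derivation:
post: x == 20
stmt 5: x := z + y  -- replace 1 occurrence(s) of x with (z + y)
  => ( z + y ) == 20
stmt 4: x := 8 + x  -- replace 0 occurrence(s) of x with (8 + x)
  => ( z + y ) == 20
stmt 3: z := x - x  -- replace 1 occurrence(s) of z with (x - x)
  => ( ( x - x ) + y ) == 20
stmt 2: y := y * x  -- replace 1 occurrence(s) of y with (y * x)
  => ( ( x - x ) + ( y * x ) ) == 20
stmt 1: z := y + 5  -- replace 0 occurrence(s) of z with (y + 5)
  => ( ( x - x ) + ( y * x ) ) == 20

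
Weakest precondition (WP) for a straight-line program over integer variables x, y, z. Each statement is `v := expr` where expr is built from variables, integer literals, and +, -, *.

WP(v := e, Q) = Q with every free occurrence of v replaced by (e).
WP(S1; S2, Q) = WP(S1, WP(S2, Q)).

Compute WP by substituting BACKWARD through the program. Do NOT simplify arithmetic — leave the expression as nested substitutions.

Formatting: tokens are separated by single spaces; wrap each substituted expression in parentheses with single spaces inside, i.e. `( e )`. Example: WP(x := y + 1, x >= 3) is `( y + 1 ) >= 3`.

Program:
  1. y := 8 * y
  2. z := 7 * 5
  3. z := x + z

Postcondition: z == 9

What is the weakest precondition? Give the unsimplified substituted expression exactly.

Answer: ( x + ( 7 * 5 ) ) == 9

Derivation:
post: z == 9
stmt 3: z := x + z  -- replace 1 occurrence(s) of z with (x + z)
  => ( x + z ) == 9
stmt 2: z := 7 * 5  -- replace 1 occurrence(s) of z with (7 * 5)
  => ( x + ( 7 * 5 ) ) == 9
stmt 1: y := 8 * y  -- replace 0 occurrence(s) of y with (8 * y)
  => ( x + ( 7 * 5 ) ) == 9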